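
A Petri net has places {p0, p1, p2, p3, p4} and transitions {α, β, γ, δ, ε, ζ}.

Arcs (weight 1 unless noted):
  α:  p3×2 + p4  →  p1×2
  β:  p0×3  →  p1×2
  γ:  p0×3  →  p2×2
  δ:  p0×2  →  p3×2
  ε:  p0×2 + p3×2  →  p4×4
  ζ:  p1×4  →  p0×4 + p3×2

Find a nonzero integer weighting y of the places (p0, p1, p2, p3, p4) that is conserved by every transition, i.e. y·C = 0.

Incidence matrix C (rows=places, cols=transitions):
        α    β    γ    δ    ε    ζ
   p0   0   -3   -3   -2   -2    4
   p1   2    2    0    0    0   -4
   p2   0    0    2    0    0    0
   p3  -2    0    0    2   -2    2
   p4  -1    0    0    0    4    0

Candidate y = [2, 3, 3, 2, 2]; check y·C column-wise:
  col α: 2·0 + 3·2 + 3·0 + 2·-2 + 2·-1 = 0
  col β: 2·-3 + 3·2 + 3·0 + 2·0 + 2·0 = 0
  col γ: 2·-3 + 3·0 + 3·2 + 2·0 + 2·0 = 0
  col δ: 2·-2 + 3·0 + 3·0 + 2·2 + 2·0 = 0
  col ε: 2·-2 + 3·0 + 3·0 + 2·-2 + 2·4 = 0
  col ζ: 2·4 + 3·-4 + 3·0 + 2·2 + 2·0 = 0

y = (p0:2, p1:3, p2:3, p3:2, p4:2)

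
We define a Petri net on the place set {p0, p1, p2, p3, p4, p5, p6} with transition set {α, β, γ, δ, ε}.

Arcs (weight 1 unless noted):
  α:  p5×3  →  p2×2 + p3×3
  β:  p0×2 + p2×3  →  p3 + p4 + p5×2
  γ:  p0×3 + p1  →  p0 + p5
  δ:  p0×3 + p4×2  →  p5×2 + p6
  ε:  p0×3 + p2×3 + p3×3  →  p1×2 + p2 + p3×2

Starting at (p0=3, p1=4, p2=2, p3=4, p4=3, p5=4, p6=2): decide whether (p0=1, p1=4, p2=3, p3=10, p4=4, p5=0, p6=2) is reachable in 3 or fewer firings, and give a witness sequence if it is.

NO — not reachable within 3 firings

depth 0: 1 marking
depth 1: 4 markings reached so far
depth 2: 8 markings reached so far
depth 3: 10 markings reached so far
target is not among the 10 markings reachable within 3 steps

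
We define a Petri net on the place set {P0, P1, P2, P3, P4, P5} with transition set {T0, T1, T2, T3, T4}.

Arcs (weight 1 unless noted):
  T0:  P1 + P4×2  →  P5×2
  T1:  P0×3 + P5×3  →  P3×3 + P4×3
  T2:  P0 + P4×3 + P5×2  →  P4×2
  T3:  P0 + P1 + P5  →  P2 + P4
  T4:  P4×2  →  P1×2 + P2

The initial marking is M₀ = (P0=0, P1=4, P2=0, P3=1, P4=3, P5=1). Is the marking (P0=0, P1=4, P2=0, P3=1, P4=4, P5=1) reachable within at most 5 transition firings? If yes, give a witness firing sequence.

NO — not reachable within 5 firings

depth 0: 1 marking
depth 1: 3 markings reached so far
depth 2: 3 markings reached so far
(frontier empty at depth 2; search complete)
target is not among the 3 markings reachable within 5 steps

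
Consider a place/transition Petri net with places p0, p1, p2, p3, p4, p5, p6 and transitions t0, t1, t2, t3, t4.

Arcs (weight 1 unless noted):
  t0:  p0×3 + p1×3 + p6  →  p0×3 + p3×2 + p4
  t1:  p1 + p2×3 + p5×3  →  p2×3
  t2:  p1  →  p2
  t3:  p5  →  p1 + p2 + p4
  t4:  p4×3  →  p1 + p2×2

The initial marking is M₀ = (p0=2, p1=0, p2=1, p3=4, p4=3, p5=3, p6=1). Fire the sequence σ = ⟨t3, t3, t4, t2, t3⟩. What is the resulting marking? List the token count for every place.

step 1: fire t3:  (p0=2, p1=0, p2=1, p3=4, p4=3, p5=3, p6=1) → (p0=2, p1=1, p2=2, p3=4, p4=4, p5=2, p6=1)
step 2: fire t3:  (p0=2, p1=1, p2=2, p3=4, p4=4, p5=2, p6=1) → (p0=2, p1=2, p2=3, p3=4, p4=5, p5=1, p6=1)
step 3: fire t4:  (p0=2, p1=2, p2=3, p3=4, p4=5, p5=1, p6=1) → (p0=2, p1=3, p2=5, p3=4, p4=2, p5=1, p6=1)
step 4: fire t2:  (p0=2, p1=3, p2=5, p3=4, p4=2, p5=1, p6=1) → (p0=2, p1=2, p2=6, p3=4, p4=2, p5=1, p6=1)
step 5: fire t3:  (p0=2, p1=2, p2=6, p3=4, p4=2, p5=1, p6=1) → (p0=2, p1=3, p2=7, p3=4, p4=3, p5=0, p6=1)

(p0=2, p1=3, p2=7, p3=4, p4=3, p5=0, p6=1)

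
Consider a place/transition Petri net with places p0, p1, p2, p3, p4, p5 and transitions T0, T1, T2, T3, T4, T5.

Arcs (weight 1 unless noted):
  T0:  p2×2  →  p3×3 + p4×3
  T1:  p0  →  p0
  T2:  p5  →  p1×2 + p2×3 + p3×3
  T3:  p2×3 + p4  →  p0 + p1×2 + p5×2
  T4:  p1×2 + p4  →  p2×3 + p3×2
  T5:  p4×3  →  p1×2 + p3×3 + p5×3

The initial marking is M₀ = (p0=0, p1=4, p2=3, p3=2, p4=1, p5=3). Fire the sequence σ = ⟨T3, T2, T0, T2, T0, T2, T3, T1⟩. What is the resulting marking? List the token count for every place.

(p0=2, p1=14, p2=2, p3=17, p4=5, p5=4)

step 1: fire T3:  (p0=0, p1=4, p2=3, p3=2, p4=1, p5=3) → (p0=1, p1=6, p2=0, p3=2, p4=0, p5=5)
step 2: fire T2:  (p0=1, p1=6, p2=0, p3=2, p4=0, p5=5) → (p0=1, p1=8, p2=3, p3=5, p4=0, p5=4)
step 3: fire T0:  (p0=1, p1=8, p2=3, p3=5, p4=0, p5=4) → (p0=1, p1=8, p2=1, p3=8, p4=3, p5=4)
step 4: fire T2:  (p0=1, p1=8, p2=1, p3=8, p4=3, p5=4) → (p0=1, p1=10, p2=4, p3=11, p4=3, p5=3)
step 5: fire T0:  (p0=1, p1=10, p2=4, p3=11, p4=3, p5=3) → (p0=1, p1=10, p2=2, p3=14, p4=6, p5=3)
step 6: fire T2:  (p0=1, p1=10, p2=2, p3=14, p4=6, p5=3) → (p0=1, p1=12, p2=5, p3=17, p4=6, p5=2)
step 7: fire T3:  (p0=1, p1=12, p2=5, p3=17, p4=6, p5=2) → (p0=2, p1=14, p2=2, p3=17, p4=5, p5=4)
step 8: fire T1:  (p0=2, p1=14, p2=2, p3=17, p4=5, p5=4) → (p0=2, p1=14, p2=2, p3=17, p4=5, p5=4)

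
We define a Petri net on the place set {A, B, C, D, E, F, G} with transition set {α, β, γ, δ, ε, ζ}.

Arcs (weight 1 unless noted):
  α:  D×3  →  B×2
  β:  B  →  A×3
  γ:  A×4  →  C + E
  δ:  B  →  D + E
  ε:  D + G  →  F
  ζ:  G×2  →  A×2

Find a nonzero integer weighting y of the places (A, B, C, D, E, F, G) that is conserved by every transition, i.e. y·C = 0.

Incidence matrix C (rows=places, cols=transitions):
        α    β    γ    δ    ε    ζ
    A   0    3   -4    0    0    2
    B   2   -1    0   -1    0    0
    C   0    0    1    0    0    0
    D  -3    0    0    1   -1    0
    E   0    0    1    1    0    0
    F   0    0    0    0    1    0
    G   0    0    0    0   -1   -2

Candidate y = [1, 3, 3, 2, 1, 3, 1]; check y·C column-wise:
  col α: 1·0 + 3·2 + 3·0 + 2·-3 + 1·0 + 3·0 + 1·0 = 0
  col β: 1·3 + 3·-1 + 3·0 + 2·0 + 1·0 + 3·0 + 1·0 = 0
  col γ: 1·-4 + 3·0 + 3·1 + 2·0 + 1·1 + 3·0 + 1·0 = 0
  col δ: 1·0 + 3·-1 + 3·0 + 2·1 + 1·1 + 3·0 + 1·0 = 0
  col ε: 1·0 + 3·0 + 3·0 + 2·-1 + 1·0 + 3·1 + 1·-1 = 0
  col ζ: 1·2 + 3·0 + 3·0 + 2·0 + 1·0 + 3·0 + 1·-2 = 0

y = (A:1, B:3, C:3, D:2, E:1, F:3, G:1)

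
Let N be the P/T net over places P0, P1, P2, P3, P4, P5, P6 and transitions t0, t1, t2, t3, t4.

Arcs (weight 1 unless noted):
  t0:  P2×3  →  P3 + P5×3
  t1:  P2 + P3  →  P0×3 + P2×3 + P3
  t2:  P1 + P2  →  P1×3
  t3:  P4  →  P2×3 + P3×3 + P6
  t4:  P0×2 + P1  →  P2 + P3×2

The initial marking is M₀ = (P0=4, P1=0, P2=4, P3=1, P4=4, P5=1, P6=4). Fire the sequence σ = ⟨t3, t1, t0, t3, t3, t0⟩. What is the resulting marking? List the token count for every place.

step 1: fire t3:  (P0=4, P1=0, P2=4, P3=1, P4=4, P5=1, P6=4) → (P0=4, P1=0, P2=7, P3=4, P4=3, P5=1, P6=5)
step 2: fire t1:  (P0=4, P1=0, P2=7, P3=4, P4=3, P5=1, P6=5) → (P0=7, P1=0, P2=9, P3=4, P4=3, P5=1, P6=5)
step 3: fire t0:  (P0=7, P1=0, P2=9, P3=4, P4=3, P5=1, P6=5) → (P0=7, P1=0, P2=6, P3=5, P4=3, P5=4, P6=5)
step 4: fire t3:  (P0=7, P1=0, P2=6, P3=5, P4=3, P5=4, P6=5) → (P0=7, P1=0, P2=9, P3=8, P4=2, P5=4, P6=6)
step 5: fire t3:  (P0=7, P1=0, P2=9, P3=8, P4=2, P5=4, P6=6) → (P0=7, P1=0, P2=12, P3=11, P4=1, P5=4, P6=7)
step 6: fire t0:  (P0=7, P1=0, P2=12, P3=11, P4=1, P5=4, P6=7) → (P0=7, P1=0, P2=9, P3=12, P4=1, P5=7, P6=7)

(P0=7, P1=0, P2=9, P3=12, P4=1, P5=7, P6=7)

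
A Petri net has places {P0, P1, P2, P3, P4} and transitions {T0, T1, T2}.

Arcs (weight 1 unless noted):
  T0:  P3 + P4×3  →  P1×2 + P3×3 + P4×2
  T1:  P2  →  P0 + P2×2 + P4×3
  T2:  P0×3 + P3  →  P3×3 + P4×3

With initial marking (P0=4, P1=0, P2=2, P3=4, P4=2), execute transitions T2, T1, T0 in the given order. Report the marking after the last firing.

step 1: fire T2:  (P0=4, P1=0, P2=2, P3=4, P4=2) → (P0=1, P1=0, P2=2, P3=6, P4=5)
step 2: fire T1:  (P0=1, P1=0, P2=2, P3=6, P4=5) → (P0=2, P1=0, P2=3, P3=6, P4=8)
step 3: fire T0:  (P0=2, P1=0, P2=3, P3=6, P4=8) → (P0=2, P1=2, P2=3, P3=8, P4=7)

(P0=2, P1=2, P2=3, P3=8, P4=7)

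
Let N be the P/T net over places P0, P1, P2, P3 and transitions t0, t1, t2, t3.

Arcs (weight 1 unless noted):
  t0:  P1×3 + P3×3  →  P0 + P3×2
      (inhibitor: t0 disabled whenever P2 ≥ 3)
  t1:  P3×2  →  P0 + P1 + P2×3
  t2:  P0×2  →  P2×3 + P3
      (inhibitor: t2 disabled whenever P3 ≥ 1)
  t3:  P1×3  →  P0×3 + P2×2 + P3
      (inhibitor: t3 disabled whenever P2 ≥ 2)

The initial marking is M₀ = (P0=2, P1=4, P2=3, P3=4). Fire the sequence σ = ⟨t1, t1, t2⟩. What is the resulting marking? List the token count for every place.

(P0=2, P1=6, P2=12, P3=1)

step 1: fire t1:  (P0=2, P1=4, P2=3, P3=4) → (P0=3, P1=5, P2=6, P3=2)
step 2: fire t1:  (P0=3, P1=5, P2=6, P3=2) → (P0=4, P1=6, P2=9, P3=0)
step 3: fire t2:  (P0=4, P1=6, P2=9, P3=0) → (P0=2, P1=6, P2=12, P3=1)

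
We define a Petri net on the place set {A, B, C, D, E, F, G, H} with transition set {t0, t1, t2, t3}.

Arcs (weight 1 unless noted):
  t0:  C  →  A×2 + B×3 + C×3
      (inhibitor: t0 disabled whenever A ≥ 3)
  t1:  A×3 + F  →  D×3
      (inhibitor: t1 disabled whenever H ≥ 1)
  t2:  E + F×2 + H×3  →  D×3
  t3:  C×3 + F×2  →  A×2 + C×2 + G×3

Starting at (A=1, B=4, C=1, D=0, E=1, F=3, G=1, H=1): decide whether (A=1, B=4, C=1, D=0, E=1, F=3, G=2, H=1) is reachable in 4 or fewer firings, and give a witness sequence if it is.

NO — not reachable within 4 firings

depth 0: 1 marking
depth 1: 2 markings reached so far
depth 2: 3 markings reached so far
depth 3: 3 markings reached so far
(frontier empty at depth 3; search complete)
target is not among the 3 markings reachable within 4 steps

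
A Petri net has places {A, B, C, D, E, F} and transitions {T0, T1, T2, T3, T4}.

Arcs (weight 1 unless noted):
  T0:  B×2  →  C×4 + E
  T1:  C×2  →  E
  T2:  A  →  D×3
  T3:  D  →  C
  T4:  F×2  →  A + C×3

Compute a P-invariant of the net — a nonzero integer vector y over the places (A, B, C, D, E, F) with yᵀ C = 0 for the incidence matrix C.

y = (A:3, B:3, C:1, D:1, E:2, F:3)

Incidence matrix C (rows=places, cols=transitions):
       T0   T1   T2   T3   T4
    A   0    0   -1    0    1
    B  -2    0    0    0    0
    C   4   -2    0    1    3
    D   0    0    3   -1    0
    E   1    1    0    0    0
    F   0    0    0    0   -2

Candidate y = [3, 3, 1, 1, 2, 3]; check y·C column-wise:
  col T0: 3·0 + 3·-2 + 1·4 + 1·0 + 2·1 + 3·0 = 0
  col T1: 3·0 + 3·0 + 1·-2 + 1·0 + 2·1 + 3·0 = 0
  col T2: 3·-1 + 3·0 + 1·0 + 1·3 + 2·0 + 3·0 = 0
  col T3: 3·0 + 3·0 + 1·1 + 1·-1 + 2·0 + 3·0 = 0
  col T4: 3·1 + 3·0 + 1·3 + 1·0 + 2·0 + 3·-2 = 0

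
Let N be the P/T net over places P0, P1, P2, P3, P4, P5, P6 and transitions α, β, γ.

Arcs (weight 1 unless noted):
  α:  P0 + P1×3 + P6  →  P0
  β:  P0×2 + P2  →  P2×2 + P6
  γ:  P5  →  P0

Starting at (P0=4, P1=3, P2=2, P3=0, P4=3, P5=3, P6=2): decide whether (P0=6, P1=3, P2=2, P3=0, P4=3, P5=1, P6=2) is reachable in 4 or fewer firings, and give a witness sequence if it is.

YES — reachable via ⟨γ, γ⟩ (2 firings)

step 1: fire γ:  (P0=4, P1=3, P2=2, P3=0, P4=3, P5=3, P6=2) → (P0=5, P1=3, P2=2, P3=0, P4=3, P5=2, P6=2)
step 2: fire γ:  (P0=5, P1=3, P2=2, P3=0, P4=3, P5=2, P6=2) → (P0=6, P1=3, P2=2, P3=0, P4=3, P5=1, P6=2)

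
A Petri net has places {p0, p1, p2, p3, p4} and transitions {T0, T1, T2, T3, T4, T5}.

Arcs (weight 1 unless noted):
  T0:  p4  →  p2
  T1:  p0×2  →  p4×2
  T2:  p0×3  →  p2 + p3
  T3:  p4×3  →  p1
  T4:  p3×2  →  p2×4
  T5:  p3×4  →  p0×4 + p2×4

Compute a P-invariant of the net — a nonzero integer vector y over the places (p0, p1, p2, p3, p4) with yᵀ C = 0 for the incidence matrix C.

y = (p0:1, p1:3, p2:1, p3:2, p4:1)

Incidence matrix C (rows=places, cols=transitions):
       T0   T1   T2   T3   T4   T5
   p0   0   -2   -3    0    0    4
   p1   0    0    0    1    0    0
   p2   1    0    1    0    4    4
   p3   0    0    1    0   -2   -4
   p4  -1    2    0   -3    0    0

Candidate y = [1, 3, 1, 2, 1]; check y·C column-wise:
  col T0: 1·0 + 3·0 + 1·1 + 2·0 + 1·-1 = 0
  col T1: 1·-2 + 3·0 + 1·0 + 2·0 + 1·2 = 0
  col T2: 1·-3 + 3·0 + 1·1 + 2·1 + 1·0 = 0
  col T3: 1·0 + 3·1 + 1·0 + 2·0 + 1·-3 = 0
  col T4: 1·0 + 3·0 + 1·4 + 2·-2 + 1·0 = 0
  col T5: 1·4 + 3·0 + 1·4 + 2·-4 + 1·0 = 0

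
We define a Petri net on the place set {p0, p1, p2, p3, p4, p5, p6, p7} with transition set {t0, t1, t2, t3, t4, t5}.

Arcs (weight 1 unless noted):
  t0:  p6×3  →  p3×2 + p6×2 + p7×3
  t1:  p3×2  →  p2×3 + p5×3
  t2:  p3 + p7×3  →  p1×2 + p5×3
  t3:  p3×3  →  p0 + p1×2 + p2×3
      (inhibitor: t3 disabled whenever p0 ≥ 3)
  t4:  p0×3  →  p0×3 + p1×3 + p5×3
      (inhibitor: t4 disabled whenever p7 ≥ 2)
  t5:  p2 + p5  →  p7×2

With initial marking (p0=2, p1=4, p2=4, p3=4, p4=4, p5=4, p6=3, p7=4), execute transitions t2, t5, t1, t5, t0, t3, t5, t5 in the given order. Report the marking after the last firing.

step 1: fire t2:  (p0=2, p1=4, p2=4, p3=4, p4=4, p5=4, p6=3, p7=4) → (p0=2, p1=6, p2=4, p3=3, p4=4, p5=7, p6=3, p7=1)
step 2: fire t5:  (p0=2, p1=6, p2=4, p3=3, p4=4, p5=7, p6=3, p7=1) → (p0=2, p1=6, p2=3, p3=3, p4=4, p5=6, p6=3, p7=3)
step 3: fire t1:  (p0=2, p1=6, p2=3, p3=3, p4=4, p5=6, p6=3, p7=3) → (p0=2, p1=6, p2=6, p3=1, p4=4, p5=9, p6=3, p7=3)
step 4: fire t5:  (p0=2, p1=6, p2=6, p3=1, p4=4, p5=9, p6=3, p7=3) → (p0=2, p1=6, p2=5, p3=1, p4=4, p5=8, p6=3, p7=5)
step 5: fire t0:  (p0=2, p1=6, p2=5, p3=1, p4=4, p5=8, p6=3, p7=5) → (p0=2, p1=6, p2=5, p3=3, p4=4, p5=8, p6=2, p7=8)
step 6: fire t3:  (p0=2, p1=6, p2=5, p3=3, p4=4, p5=8, p6=2, p7=8) → (p0=3, p1=8, p2=8, p3=0, p4=4, p5=8, p6=2, p7=8)
step 7: fire t5:  (p0=3, p1=8, p2=8, p3=0, p4=4, p5=8, p6=2, p7=8) → (p0=3, p1=8, p2=7, p3=0, p4=4, p5=7, p6=2, p7=10)
step 8: fire t5:  (p0=3, p1=8, p2=7, p3=0, p4=4, p5=7, p6=2, p7=10) → (p0=3, p1=8, p2=6, p3=0, p4=4, p5=6, p6=2, p7=12)

(p0=3, p1=8, p2=6, p3=0, p4=4, p5=6, p6=2, p7=12)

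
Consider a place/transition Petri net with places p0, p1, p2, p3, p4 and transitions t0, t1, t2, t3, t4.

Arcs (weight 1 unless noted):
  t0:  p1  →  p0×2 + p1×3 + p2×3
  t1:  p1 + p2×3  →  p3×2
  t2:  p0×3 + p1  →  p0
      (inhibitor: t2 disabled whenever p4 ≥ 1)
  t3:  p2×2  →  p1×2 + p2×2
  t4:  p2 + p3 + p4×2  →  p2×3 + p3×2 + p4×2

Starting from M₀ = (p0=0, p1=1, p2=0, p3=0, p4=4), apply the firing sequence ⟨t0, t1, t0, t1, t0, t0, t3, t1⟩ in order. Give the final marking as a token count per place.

(p0=8, p1=8, p2=3, p3=6, p4=4)

step 1: fire t0:  (p0=0, p1=1, p2=0, p3=0, p4=4) → (p0=2, p1=3, p2=3, p3=0, p4=4)
step 2: fire t1:  (p0=2, p1=3, p2=3, p3=0, p4=4) → (p0=2, p1=2, p2=0, p3=2, p4=4)
step 3: fire t0:  (p0=2, p1=2, p2=0, p3=2, p4=4) → (p0=4, p1=4, p2=3, p3=2, p4=4)
step 4: fire t1:  (p0=4, p1=4, p2=3, p3=2, p4=4) → (p0=4, p1=3, p2=0, p3=4, p4=4)
step 5: fire t0:  (p0=4, p1=3, p2=0, p3=4, p4=4) → (p0=6, p1=5, p2=3, p3=4, p4=4)
step 6: fire t0:  (p0=6, p1=5, p2=3, p3=4, p4=4) → (p0=8, p1=7, p2=6, p3=4, p4=4)
step 7: fire t3:  (p0=8, p1=7, p2=6, p3=4, p4=4) → (p0=8, p1=9, p2=6, p3=4, p4=4)
step 8: fire t1:  (p0=8, p1=9, p2=6, p3=4, p4=4) → (p0=8, p1=8, p2=3, p3=6, p4=4)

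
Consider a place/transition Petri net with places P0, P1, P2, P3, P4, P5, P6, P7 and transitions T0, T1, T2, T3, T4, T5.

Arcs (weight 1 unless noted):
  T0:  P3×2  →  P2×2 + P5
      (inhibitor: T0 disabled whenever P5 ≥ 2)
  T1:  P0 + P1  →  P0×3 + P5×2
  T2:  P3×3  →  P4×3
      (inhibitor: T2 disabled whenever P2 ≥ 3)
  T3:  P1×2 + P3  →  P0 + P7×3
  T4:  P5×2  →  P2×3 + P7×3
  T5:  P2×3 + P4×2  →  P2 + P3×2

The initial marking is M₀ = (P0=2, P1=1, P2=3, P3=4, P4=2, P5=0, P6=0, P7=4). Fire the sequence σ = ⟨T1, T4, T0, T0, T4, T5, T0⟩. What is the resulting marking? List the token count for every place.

(P0=4, P1=0, P2=13, P3=0, P4=0, P5=1, P6=0, P7=10)

step 1: fire T1:  (P0=2, P1=1, P2=3, P3=4, P4=2, P5=0, P6=0, P7=4) → (P0=4, P1=0, P2=3, P3=4, P4=2, P5=2, P6=0, P7=4)
step 2: fire T4:  (P0=4, P1=0, P2=3, P3=4, P4=2, P5=2, P6=0, P7=4) → (P0=4, P1=0, P2=6, P3=4, P4=2, P5=0, P6=0, P7=7)
step 3: fire T0:  (P0=4, P1=0, P2=6, P3=4, P4=2, P5=0, P6=0, P7=7) → (P0=4, P1=0, P2=8, P3=2, P4=2, P5=1, P6=0, P7=7)
step 4: fire T0:  (P0=4, P1=0, P2=8, P3=2, P4=2, P5=1, P6=0, P7=7) → (P0=4, P1=0, P2=10, P3=0, P4=2, P5=2, P6=0, P7=7)
step 5: fire T4:  (P0=4, P1=0, P2=10, P3=0, P4=2, P5=2, P6=0, P7=7) → (P0=4, P1=0, P2=13, P3=0, P4=2, P5=0, P6=0, P7=10)
step 6: fire T5:  (P0=4, P1=0, P2=13, P3=0, P4=2, P5=0, P6=0, P7=10) → (P0=4, P1=0, P2=11, P3=2, P4=0, P5=0, P6=0, P7=10)
step 7: fire T0:  (P0=4, P1=0, P2=11, P3=2, P4=0, P5=0, P6=0, P7=10) → (P0=4, P1=0, P2=13, P3=0, P4=0, P5=1, P6=0, P7=10)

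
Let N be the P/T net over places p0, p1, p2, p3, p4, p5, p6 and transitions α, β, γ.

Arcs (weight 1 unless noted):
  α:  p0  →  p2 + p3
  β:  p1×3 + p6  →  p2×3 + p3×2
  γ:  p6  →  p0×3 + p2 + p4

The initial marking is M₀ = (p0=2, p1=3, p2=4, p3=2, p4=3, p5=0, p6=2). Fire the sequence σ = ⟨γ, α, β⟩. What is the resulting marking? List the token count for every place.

step 1: fire γ:  (p0=2, p1=3, p2=4, p3=2, p4=3, p5=0, p6=2) → (p0=5, p1=3, p2=5, p3=2, p4=4, p5=0, p6=1)
step 2: fire α:  (p0=5, p1=3, p2=5, p3=2, p4=4, p5=0, p6=1) → (p0=4, p1=3, p2=6, p3=3, p4=4, p5=0, p6=1)
step 3: fire β:  (p0=4, p1=3, p2=6, p3=3, p4=4, p5=0, p6=1) → (p0=4, p1=0, p2=9, p3=5, p4=4, p5=0, p6=0)

(p0=4, p1=0, p2=9, p3=5, p4=4, p5=0, p6=0)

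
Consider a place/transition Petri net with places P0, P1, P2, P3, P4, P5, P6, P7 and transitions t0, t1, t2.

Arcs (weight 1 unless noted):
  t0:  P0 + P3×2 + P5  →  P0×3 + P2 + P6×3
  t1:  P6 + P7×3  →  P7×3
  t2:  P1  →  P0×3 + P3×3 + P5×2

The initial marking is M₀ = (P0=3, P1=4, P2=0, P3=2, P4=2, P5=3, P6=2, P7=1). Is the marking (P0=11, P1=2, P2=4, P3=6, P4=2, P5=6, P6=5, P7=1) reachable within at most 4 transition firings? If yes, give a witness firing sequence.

NO — not reachable within 4 firings

depth 0: 1 marking
depth 1: 3 markings reached so far
depth 2: 5 markings reached so far
depth 3: 8 markings reached so far
depth 4: 11 markings reached so far
target is not among the 11 markings reachable within 4 steps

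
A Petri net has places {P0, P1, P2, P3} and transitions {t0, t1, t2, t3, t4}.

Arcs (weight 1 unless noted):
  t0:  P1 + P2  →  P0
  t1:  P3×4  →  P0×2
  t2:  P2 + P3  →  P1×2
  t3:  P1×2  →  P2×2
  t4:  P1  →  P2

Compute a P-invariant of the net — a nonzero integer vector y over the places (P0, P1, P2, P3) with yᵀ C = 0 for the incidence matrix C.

y = (P0:2, P1:1, P2:1, P3:1)

Incidence matrix C (rows=places, cols=transitions):
       t0   t1   t2   t3   t4
   P0   1    2    0    0    0
   P1  -1    0    2   -2   -1
   P2  -1    0   -1    2    1
   P3   0   -4   -1    0    0

Candidate y = [2, 1, 1, 1]; check y·C column-wise:
  col t0: 2·1 + 1·-1 + 1·-1 + 1·0 = 0
  col t1: 2·2 + 1·0 + 1·0 + 1·-4 = 0
  col t2: 2·0 + 1·2 + 1·-1 + 1·-1 = 0
  col t3: 2·0 + 1·-2 + 1·2 + 1·0 = 0
  col t4: 2·0 + 1·-1 + 1·1 + 1·0 = 0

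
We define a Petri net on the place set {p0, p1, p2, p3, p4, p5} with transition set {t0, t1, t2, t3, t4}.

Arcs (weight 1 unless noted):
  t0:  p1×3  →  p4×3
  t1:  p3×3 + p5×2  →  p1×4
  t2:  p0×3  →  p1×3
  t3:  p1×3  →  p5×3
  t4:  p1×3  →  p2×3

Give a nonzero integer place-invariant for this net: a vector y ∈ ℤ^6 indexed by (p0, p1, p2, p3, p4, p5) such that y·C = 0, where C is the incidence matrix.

Incidence matrix C (rows=places, cols=transitions):
       t0   t1   t2   t3   t4
   p0   0    0   -3    0    0
   p1  -3    4    3   -3   -3
   p2   0    0    0    0    3
   p3   0   -3    0    0    0
   p4   3    0    0    0    0
   p5   0   -2    0    3    0

Candidate y = [3, 3, 3, 2, 3, 3]; check y·C column-wise:
  col t0: 3·0 + 3·-3 + 3·0 + 2·0 + 3·3 + 3·0 = 0
  col t1: 3·0 + 3·4 + 3·0 + 2·-3 + 3·0 + 3·-2 = 0
  col t2: 3·-3 + 3·3 + 3·0 + 2·0 + 3·0 + 3·0 = 0
  col t3: 3·0 + 3·-3 + 3·0 + 2·0 + 3·0 + 3·3 = 0
  col t4: 3·0 + 3·-3 + 3·3 + 2·0 + 3·0 + 3·0 = 0

y = (p0:3, p1:3, p2:3, p3:2, p4:3, p5:3)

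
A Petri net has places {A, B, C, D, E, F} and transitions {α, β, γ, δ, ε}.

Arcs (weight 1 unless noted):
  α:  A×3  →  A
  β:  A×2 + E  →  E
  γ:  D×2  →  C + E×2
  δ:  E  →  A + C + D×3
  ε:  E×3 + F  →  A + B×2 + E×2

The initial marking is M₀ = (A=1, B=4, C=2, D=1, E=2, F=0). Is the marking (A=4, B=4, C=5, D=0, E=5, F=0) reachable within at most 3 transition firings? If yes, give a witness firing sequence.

NO — not reachable within 3 firings

depth 0: 1 marking
depth 1: 2 markings reached so far
depth 2: 5 markings reached so far
depth 3: 9 markings reached so far
target is not among the 9 markings reachable within 3 steps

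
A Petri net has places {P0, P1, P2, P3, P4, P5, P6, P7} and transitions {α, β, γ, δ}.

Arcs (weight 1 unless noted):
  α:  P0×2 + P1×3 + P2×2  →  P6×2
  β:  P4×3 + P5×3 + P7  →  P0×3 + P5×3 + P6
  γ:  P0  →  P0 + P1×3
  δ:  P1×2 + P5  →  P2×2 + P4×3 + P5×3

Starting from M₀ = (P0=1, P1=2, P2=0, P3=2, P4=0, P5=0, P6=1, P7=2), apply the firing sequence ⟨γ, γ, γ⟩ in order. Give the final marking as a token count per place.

step 1: fire γ:  (P0=1, P1=2, P2=0, P3=2, P4=0, P5=0, P6=1, P7=2) → (P0=1, P1=5, P2=0, P3=2, P4=0, P5=0, P6=1, P7=2)
step 2: fire γ:  (P0=1, P1=5, P2=0, P3=2, P4=0, P5=0, P6=1, P7=2) → (P0=1, P1=8, P2=0, P3=2, P4=0, P5=0, P6=1, P7=2)
step 3: fire γ:  (P0=1, P1=8, P2=0, P3=2, P4=0, P5=0, P6=1, P7=2) → (P0=1, P1=11, P2=0, P3=2, P4=0, P5=0, P6=1, P7=2)

(P0=1, P1=11, P2=0, P3=2, P4=0, P5=0, P6=1, P7=2)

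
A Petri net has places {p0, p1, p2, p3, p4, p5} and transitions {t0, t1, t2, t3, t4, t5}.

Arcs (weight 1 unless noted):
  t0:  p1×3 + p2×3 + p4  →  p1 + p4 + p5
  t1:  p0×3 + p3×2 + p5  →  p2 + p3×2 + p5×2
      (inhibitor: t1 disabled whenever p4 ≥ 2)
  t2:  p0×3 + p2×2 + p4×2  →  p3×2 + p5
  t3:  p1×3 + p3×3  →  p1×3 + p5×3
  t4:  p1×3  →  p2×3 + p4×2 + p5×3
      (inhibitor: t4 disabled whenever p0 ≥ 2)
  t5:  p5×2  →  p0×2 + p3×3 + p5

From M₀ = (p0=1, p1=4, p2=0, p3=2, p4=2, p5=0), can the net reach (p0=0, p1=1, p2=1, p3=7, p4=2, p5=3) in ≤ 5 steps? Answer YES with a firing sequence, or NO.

YES — reachable via ⟨t4, t5, t2⟩ (3 firings)

step 1: fire t4:  (p0=1, p1=4, p2=0, p3=2, p4=2, p5=0) → (p0=1, p1=1, p2=3, p3=2, p4=4, p5=3)
step 2: fire t5:  (p0=1, p1=1, p2=3, p3=2, p4=4, p5=3) → (p0=3, p1=1, p2=3, p3=5, p4=4, p5=2)
step 3: fire t2:  (p0=3, p1=1, p2=3, p3=5, p4=4, p5=2) → (p0=0, p1=1, p2=1, p3=7, p4=2, p5=3)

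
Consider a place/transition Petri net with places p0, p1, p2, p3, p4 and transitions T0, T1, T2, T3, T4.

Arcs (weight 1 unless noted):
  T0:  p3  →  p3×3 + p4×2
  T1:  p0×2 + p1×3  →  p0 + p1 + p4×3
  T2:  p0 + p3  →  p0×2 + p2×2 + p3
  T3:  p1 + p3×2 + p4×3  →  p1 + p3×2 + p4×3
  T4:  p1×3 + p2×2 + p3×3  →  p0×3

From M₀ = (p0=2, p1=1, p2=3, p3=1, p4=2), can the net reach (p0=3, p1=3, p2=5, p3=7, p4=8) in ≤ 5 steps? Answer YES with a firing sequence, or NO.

NO — not reachable within 5 firings

depth 0: 1 marking
depth 1: 3 markings reached so far
depth 2: 6 markings reached so far
depth 3: 10 markings reached so far
depth 4: 15 markings reached so far
depth 5: 21 markings reached so far
target is not among the 21 markings reachable within 5 steps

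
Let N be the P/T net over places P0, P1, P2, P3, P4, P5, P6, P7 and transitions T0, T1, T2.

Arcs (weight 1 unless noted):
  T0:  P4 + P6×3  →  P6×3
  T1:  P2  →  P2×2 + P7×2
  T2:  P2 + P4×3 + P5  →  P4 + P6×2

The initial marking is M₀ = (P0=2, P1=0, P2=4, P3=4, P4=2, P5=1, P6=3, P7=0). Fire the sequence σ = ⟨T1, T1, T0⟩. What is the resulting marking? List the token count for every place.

step 1: fire T1:  (P0=2, P1=0, P2=4, P3=4, P4=2, P5=1, P6=3, P7=0) → (P0=2, P1=0, P2=5, P3=4, P4=2, P5=1, P6=3, P7=2)
step 2: fire T1:  (P0=2, P1=0, P2=5, P3=4, P4=2, P5=1, P6=3, P7=2) → (P0=2, P1=0, P2=6, P3=4, P4=2, P5=1, P6=3, P7=4)
step 3: fire T0:  (P0=2, P1=0, P2=6, P3=4, P4=2, P5=1, P6=3, P7=4) → (P0=2, P1=0, P2=6, P3=4, P4=1, P5=1, P6=3, P7=4)

(P0=2, P1=0, P2=6, P3=4, P4=1, P5=1, P6=3, P7=4)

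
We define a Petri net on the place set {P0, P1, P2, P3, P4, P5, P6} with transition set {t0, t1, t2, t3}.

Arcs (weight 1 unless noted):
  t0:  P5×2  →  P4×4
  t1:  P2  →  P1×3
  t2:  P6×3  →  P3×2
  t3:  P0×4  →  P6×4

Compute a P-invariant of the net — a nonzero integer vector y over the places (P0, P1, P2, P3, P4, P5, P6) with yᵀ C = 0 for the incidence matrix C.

Incidence matrix C (rows=places, cols=transitions):
       t0   t1   t2   t3
   P0   0    0    0   -4
   P1   0    3    0    0
   P2   0   -1    0    0
   P3   0    0    2    0
   P4   4    0    0    0
   P5  -2    0    0    0
   P6   0    0   -3    4

Candidate y = [0, 1, 3, 0, 0, 0, 0]; check y·C column-wise:
  col t0: 1·0 + 3·0 + 0·4 + 0·-2 = 0
  col t1: 1·3 + 3·-1 = 0
  col t2: 1·0 + 3·0 + 0·2 + 0·-3 = 0
  col t3: 0·-4 + 1·0 + 3·0 + 0·4 = 0

y = (P0:0, P1:1, P2:3, P3:0, P4:0, P5:0, P6:0)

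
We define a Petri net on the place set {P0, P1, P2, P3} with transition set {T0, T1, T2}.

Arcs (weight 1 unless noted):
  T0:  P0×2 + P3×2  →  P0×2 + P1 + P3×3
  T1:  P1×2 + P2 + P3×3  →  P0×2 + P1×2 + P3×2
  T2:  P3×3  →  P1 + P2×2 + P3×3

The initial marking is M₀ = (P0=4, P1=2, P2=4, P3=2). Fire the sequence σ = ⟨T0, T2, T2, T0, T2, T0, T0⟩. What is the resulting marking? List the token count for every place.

step 1: fire T0:  (P0=4, P1=2, P2=4, P3=2) → (P0=4, P1=3, P2=4, P3=3)
step 2: fire T2:  (P0=4, P1=3, P2=4, P3=3) → (P0=4, P1=4, P2=6, P3=3)
step 3: fire T2:  (P0=4, P1=4, P2=6, P3=3) → (P0=4, P1=5, P2=8, P3=3)
step 4: fire T0:  (P0=4, P1=5, P2=8, P3=3) → (P0=4, P1=6, P2=8, P3=4)
step 5: fire T2:  (P0=4, P1=6, P2=8, P3=4) → (P0=4, P1=7, P2=10, P3=4)
step 6: fire T0:  (P0=4, P1=7, P2=10, P3=4) → (P0=4, P1=8, P2=10, P3=5)
step 7: fire T0:  (P0=4, P1=8, P2=10, P3=5) → (P0=4, P1=9, P2=10, P3=6)

(P0=4, P1=9, P2=10, P3=6)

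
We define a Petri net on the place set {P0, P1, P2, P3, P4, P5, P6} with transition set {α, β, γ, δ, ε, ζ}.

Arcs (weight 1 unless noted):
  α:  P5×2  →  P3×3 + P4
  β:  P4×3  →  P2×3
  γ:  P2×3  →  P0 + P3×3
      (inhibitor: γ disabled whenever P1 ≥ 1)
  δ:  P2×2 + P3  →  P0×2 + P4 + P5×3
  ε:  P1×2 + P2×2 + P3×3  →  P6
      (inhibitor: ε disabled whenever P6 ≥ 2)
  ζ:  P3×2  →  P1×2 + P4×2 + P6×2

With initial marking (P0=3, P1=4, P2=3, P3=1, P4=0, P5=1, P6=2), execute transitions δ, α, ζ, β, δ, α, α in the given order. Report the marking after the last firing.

(P0=7, P1=6, P2=2, P3=6, P4=4, P5=1, P6=4)

step 1: fire δ:  (P0=3, P1=4, P2=3, P3=1, P4=0, P5=1, P6=2) → (P0=5, P1=4, P2=1, P3=0, P4=1, P5=4, P6=2)
step 2: fire α:  (P0=5, P1=4, P2=1, P3=0, P4=1, P5=4, P6=2) → (P0=5, P1=4, P2=1, P3=3, P4=2, P5=2, P6=2)
step 3: fire ζ:  (P0=5, P1=4, P2=1, P3=3, P4=2, P5=2, P6=2) → (P0=5, P1=6, P2=1, P3=1, P4=4, P5=2, P6=4)
step 4: fire β:  (P0=5, P1=6, P2=1, P3=1, P4=4, P5=2, P6=4) → (P0=5, P1=6, P2=4, P3=1, P4=1, P5=2, P6=4)
step 5: fire δ:  (P0=5, P1=6, P2=4, P3=1, P4=1, P5=2, P6=4) → (P0=7, P1=6, P2=2, P3=0, P4=2, P5=5, P6=4)
step 6: fire α:  (P0=7, P1=6, P2=2, P3=0, P4=2, P5=5, P6=4) → (P0=7, P1=6, P2=2, P3=3, P4=3, P5=3, P6=4)
step 7: fire α:  (P0=7, P1=6, P2=2, P3=3, P4=3, P5=3, P6=4) → (P0=7, P1=6, P2=2, P3=6, P4=4, P5=1, P6=4)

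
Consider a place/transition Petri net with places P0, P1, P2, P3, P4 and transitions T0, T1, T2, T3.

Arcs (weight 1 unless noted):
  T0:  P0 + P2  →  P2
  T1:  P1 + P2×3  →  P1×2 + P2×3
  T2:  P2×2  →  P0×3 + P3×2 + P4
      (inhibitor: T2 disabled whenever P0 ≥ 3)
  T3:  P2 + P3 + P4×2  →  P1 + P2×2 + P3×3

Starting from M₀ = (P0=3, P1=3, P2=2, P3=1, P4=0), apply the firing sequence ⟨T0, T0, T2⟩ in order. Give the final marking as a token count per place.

step 1: fire T0:  (P0=3, P1=3, P2=2, P3=1, P4=0) → (P0=2, P1=3, P2=2, P3=1, P4=0)
step 2: fire T0:  (P0=2, P1=3, P2=2, P3=1, P4=0) → (P0=1, P1=3, P2=2, P3=1, P4=0)
step 3: fire T2:  (P0=1, P1=3, P2=2, P3=1, P4=0) → (P0=4, P1=3, P2=0, P3=3, P4=1)

(P0=4, P1=3, P2=0, P3=3, P4=1)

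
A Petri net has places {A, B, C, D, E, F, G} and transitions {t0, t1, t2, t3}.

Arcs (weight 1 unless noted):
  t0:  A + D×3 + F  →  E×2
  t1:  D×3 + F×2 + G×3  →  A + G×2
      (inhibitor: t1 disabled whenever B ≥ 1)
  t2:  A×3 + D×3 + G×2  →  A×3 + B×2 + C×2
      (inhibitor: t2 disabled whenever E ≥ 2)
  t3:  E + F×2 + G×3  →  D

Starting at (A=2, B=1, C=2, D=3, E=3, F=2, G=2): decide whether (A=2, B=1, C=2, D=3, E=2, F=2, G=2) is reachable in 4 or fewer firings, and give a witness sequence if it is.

depth 0: 1 marking
depth 1: 2 markings reached so far
depth 2: 2 markings reached so far
(frontier empty at depth 2; search complete)
target is not among the 2 markings reachable within 4 steps

NO — not reachable within 4 firings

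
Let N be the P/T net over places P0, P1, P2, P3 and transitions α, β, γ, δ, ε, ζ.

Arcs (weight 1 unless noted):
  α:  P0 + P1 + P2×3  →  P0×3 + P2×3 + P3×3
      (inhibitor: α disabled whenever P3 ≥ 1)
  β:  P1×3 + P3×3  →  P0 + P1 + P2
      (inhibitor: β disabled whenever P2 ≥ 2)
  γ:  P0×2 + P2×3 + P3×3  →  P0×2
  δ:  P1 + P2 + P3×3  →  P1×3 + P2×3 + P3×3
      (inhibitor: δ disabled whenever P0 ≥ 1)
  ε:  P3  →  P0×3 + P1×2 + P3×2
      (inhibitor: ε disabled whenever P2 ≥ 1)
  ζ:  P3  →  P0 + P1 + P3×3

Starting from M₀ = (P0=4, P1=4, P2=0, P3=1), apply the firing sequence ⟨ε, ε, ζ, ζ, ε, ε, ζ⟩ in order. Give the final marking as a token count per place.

step 1: fire ε:  (P0=4, P1=4, P2=0, P3=1) → (P0=7, P1=6, P2=0, P3=2)
step 2: fire ε:  (P0=7, P1=6, P2=0, P3=2) → (P0=10, P1=8, P2=0, P3=3)
step 3: fire ζ:  (P0=10, P1=8, P2=0, P3=3) → (P0=11, P1=9, P2=0, P3=5)
step 4: fire ζ:  (P0=11, P1=9, P2=0, P3=5) → (P0=12, P1=10, P2=0, P3=7)
step 5: fire ε:  (P0=12, P1=10, P2=0, P3=7) → (P0=15, P1=12, P2=0, P3=8)
step 6: fire ε:  (P0=15, P1=12, P2=0, P3=8) → (P0=18, P1=14, P2=0, P3=9)
step 7: fire ζ:  (P0=18, P1=14, P2=0, P3=9) → (P0=19, P1=15, P2=0, P3=11)

(P0=19, P1=15, P2=0, P3=11)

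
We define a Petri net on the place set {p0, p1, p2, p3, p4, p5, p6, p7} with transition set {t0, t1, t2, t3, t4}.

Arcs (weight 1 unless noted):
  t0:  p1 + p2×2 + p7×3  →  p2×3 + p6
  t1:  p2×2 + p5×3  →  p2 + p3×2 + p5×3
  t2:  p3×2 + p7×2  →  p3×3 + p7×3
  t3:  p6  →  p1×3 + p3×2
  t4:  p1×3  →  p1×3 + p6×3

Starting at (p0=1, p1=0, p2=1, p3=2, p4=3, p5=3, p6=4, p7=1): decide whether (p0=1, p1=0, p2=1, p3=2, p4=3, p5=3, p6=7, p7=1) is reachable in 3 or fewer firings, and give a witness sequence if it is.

depth 0: 1 marking
depth 1: 2 markings reached so far
depth 2: 4 markings reached so far
depth 3: 7 markings reached so far
target is not among the 7 markings reachable within 3 steps

NO — not reachable within 3 firings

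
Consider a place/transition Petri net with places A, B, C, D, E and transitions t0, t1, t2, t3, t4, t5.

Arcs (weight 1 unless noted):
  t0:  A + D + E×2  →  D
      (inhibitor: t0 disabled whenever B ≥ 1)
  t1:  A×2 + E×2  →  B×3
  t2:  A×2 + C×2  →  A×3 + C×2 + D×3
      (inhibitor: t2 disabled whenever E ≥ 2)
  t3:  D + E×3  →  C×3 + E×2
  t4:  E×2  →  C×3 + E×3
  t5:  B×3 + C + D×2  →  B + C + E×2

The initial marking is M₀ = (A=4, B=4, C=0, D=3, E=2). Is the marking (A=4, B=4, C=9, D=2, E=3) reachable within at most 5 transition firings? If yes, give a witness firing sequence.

step 1: fire t4:  (A=4, B=4, C=0, D=3, E=2) → (A=4, B=4, C=3, D=3, E=3)
step 2: fire t3:  (A=4, B=4, C=3, D=3, E=3) → (A=4, B=4, C=6, D=2, E=2)
step 3: fire t4:  (A=4, B=4, C=6, D=2, E=2) → (A=4, B=4, C=9, D=2, E=3)

YES — reachable via ⟨t4, t3, t4⟩ (3 firings)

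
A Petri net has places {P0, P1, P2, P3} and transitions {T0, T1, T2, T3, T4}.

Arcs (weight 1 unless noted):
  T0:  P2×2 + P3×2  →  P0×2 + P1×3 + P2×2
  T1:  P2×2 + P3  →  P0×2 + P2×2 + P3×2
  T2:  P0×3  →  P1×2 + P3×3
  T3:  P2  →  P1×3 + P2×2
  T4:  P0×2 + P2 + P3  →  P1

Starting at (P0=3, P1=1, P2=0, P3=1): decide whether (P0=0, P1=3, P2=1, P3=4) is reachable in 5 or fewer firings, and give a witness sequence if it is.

NO — not reachable within 5 firings

depth 0: 1 marking
depth 1: 2 markings reached so far
depth 2: 2 markings reached so far
(frontier empty at depth 2; search complete)
target is not among the 2 markings reachable within 5 steps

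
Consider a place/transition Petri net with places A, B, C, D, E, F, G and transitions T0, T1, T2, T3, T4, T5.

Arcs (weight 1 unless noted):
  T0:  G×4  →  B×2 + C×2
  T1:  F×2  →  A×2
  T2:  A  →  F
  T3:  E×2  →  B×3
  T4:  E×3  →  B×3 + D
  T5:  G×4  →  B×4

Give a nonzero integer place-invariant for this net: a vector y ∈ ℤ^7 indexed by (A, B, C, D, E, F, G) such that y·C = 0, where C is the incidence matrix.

Incidence matrix C (rows=places, cols=transitions):
       T0   T1   T2   T3   T4   T5
    A   0    2   -1    0    0    0
    B   2    0    0    3    3    4
    C   2    0    0    0    0    0
    D   0    0    0    0    1    0
    E   0    0    0   -2   -3    0
    F   0   -2    1    0    0    0
    G  -4    0    0    0    0   -4

Candidate y = [1, 0, 0, 0, 0, 1, 0]; check y·C column-wise:
  col T0: 1·0 + 0·2 + 0·2 + 1·0 + 0·-4 = 0
  col T1: 1·2 + 1·-2 = 0
  col T2: 1·-1 + 1·1 = 0
  col T3: 1·0 + 0·3 + 0·-2 + 1·0 = 0
  col T4: 1·0 + 0·3 + 0·1 + 0·-3 + 1·0 = 0
  col T5: 1·0 + 0·4 + 1·0 + 0·-4 = 0

y = (A:1, B:0, C:0, D:0, E:0, F:1, G:0)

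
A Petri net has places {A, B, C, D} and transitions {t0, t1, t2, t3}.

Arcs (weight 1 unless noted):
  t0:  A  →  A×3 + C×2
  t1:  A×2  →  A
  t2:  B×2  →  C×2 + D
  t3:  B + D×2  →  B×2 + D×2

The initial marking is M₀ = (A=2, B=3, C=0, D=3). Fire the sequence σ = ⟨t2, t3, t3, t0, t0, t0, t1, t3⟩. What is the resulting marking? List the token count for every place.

step 1: fire t2:  (A=2, B=3, C=0, D=3) → (A=2, B=1, C=2, D=4)
step 2: fire t3:  (A=2, B=1, C=2, D=4) → (A=2, B=2, C=2, D=4)
step 3: fire t3:  (A=2, B=2, C=2, D=4) → (A=2, B=3, C=2, D=4)
step 4: fire t0:  (A=2, B=3, C=2, D=4) → (A=4, B=3, C=4, D=4)
step 5: fire t0:  (A=4, B=3, C=4, D=4) → (A=6, B=3, C=6, D=4)
step 6: fire t0:  (A=6, B=3, C=6, D=4) → (A=8, B=3, C=8, D=4)
step 7: fire t1:  (A=8, B=3, C=8, D=4) → (A=7, B=3, C=8, D=4)
step 8: fire t3:  (A=7, B=3, C=8, D=4) → (A=7, B=4, C=8, D=4)

(A=7, B=4, C=8, D=4)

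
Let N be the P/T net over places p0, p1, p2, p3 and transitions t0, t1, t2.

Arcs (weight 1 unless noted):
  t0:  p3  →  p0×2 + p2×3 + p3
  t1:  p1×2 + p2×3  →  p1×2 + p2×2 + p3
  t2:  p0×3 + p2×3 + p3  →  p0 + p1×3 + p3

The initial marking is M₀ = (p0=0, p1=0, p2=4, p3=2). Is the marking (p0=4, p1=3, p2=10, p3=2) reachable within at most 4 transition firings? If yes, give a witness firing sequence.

step 1: fire t0:  (p0=0, p1=0, p2=4, p3=2) → (p0=2, p1=0, p2=7, p3=2)
step 2: fire t0:  (p0=2, p1=0, p2=7, p3=2) → (p0=4, p1=0, p2=10, p3=2)
step 3: fire t0:  (p0=4, p1=0, p2=10, p3=2) → (p0=6, p1=0, p2=13, p3=2)
step 4: fire t2:  (p0=6, p1=0, p2=13, p3=2) → (p0=4, p1=3, p2=10, p3=2)

YES — reachable via ⟨t0, t0, t0, t2⟩ (4 firings)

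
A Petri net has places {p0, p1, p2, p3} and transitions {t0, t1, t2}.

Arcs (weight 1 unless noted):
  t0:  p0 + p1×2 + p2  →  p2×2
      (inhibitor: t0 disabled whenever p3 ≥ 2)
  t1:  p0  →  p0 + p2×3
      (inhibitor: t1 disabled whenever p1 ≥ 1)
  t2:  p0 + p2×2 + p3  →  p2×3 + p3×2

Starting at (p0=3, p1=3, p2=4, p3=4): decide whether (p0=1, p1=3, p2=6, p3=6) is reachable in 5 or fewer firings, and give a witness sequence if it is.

YES — reachable via ⟨t2, t2⟩ (2 firings)

step 1: fire t2:  (p0=3, p1=3, p2=4, p3=4) → (p0=2, p1=3, p2=5, p3=5)
step 2: fire t2:  (p0=2, p1=3, p2=5, p3=5) → (p0=1, p1=3, p2=6, p3=6)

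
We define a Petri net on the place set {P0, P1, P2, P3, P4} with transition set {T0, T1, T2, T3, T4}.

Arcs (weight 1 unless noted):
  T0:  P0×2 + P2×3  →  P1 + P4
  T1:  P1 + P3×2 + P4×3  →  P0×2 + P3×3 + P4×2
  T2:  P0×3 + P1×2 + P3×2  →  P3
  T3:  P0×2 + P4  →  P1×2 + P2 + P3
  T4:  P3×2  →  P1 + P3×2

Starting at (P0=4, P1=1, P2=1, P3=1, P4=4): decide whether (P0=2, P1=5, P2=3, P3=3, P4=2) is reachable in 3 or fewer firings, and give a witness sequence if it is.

NO — not reachable within 3 firings

depth 0: 1 marking
depth 1: 2 markings reached so far
depth 2: 5 markings reached so far
depth 3: 10 markings reached so far
target is not among the 10 markings reachable within 3 steps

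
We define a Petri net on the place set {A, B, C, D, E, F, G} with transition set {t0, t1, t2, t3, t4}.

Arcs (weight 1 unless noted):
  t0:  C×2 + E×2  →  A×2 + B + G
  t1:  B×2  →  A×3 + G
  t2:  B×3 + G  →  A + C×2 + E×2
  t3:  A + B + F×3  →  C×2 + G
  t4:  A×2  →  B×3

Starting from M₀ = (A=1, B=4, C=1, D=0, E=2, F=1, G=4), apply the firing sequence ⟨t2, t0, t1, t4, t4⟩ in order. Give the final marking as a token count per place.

(A=3, B=6, C=1, D=0, E=2, F=1, G=5)

step 1: fire t2:  (A=1, B=4, C=1, D=0, E=2, F=1, G=4) → (A=2, B=1, C=3, D=0, E=4, F=1, G=3)
step 2: fire t0:  (A=2, B=1, C=3, D=0, E=4, F=1, G=3) → (A=4, B=2, C=1, D=0, E=2, F=1, G=4)
step 3: fire t1:  (A=4, B=2, C=1, D=0, E=2, F=1, G=4) → (A=7, B=0, C=1, D=0, E=2, F=1, G=5)
step 4: fire t4:  (A=7, B=0, C=1, D=0, E=2, F=1, G=5) → (A=5, B=3, C=1, D=0, E=2, F=1, G=5)
step 5: fire t4:  (A=5, B=3, C=1, D=0, E=2, F=1, G=5) → (A=3, B=6, C=1, D=0, E=2, F=1, G=5)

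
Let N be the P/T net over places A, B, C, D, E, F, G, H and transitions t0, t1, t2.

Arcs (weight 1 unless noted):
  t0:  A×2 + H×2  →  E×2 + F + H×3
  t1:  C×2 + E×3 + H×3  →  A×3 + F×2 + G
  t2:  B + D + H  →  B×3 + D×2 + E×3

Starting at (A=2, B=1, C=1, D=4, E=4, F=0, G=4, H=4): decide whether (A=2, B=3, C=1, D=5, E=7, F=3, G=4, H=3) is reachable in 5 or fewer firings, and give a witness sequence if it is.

depth 0: 1 marking
depth 1: 3 markings reached so far
depth 2: 5 markings reached so far
depth 3: 7 markings reached so far
depth 4: 9 markings reached so far
depth 5: 10 markings reached so far
target is not among the 10 markings reachable within 5 steps

NO — not reachable within 5 firings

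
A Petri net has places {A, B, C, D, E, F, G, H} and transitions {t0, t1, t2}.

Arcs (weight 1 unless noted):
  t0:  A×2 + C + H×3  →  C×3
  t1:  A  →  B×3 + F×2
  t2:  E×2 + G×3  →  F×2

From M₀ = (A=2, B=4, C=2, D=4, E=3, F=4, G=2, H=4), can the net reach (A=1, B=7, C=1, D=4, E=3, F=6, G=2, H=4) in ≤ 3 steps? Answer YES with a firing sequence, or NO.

depth 0: 1 marking
depth 1: 3 markings reached so far
depth 2: 4 markings reached so far
depth 3: 4 markings reached so far
(frontier empty at depth 3; search complete)
target is not among the 4 markings reachable within 3 steps

NO — not reachable within 3 firings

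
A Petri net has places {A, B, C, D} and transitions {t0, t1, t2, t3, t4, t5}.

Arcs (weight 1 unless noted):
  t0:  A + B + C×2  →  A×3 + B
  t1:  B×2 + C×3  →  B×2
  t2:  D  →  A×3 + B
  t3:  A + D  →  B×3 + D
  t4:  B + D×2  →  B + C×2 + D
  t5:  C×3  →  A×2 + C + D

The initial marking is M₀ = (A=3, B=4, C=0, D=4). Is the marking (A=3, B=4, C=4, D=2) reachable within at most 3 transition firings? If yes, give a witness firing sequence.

step 1: fire t4:  (A=3, B=4, C=0, D=4) → (A=3, B=4, C=2, D=3)
step 2: fire t4:  (A=3, B=4, C=2, D=3) → (A=3, B=4, C=4, D=2)

YES — reachable via ⟨t4, t4⟩ (2 firings)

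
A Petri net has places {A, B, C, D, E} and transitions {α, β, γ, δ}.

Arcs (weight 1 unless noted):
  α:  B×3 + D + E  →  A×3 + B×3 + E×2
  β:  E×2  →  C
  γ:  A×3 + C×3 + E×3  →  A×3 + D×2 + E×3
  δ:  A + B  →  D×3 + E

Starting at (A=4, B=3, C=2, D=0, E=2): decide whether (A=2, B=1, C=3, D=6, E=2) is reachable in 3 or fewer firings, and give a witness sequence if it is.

step 1: fire β:  (A=4, B=3, C=2, D=0, E=2) → (A=4, B=3, C=3, D=0, E=0)
step 2: fire δ:  (A=4, B=3, C=3, D=0, E=0) → (A=3, B=2, C=3, D=3, E=1)
step 3: fire δ:  (A=3, B=2, C=3, D=3, E=1) → (A=2, B=1, C=3, D=6, E=2)

YES — reachable via ⟨β, δ, δ⟩ (3 firings)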